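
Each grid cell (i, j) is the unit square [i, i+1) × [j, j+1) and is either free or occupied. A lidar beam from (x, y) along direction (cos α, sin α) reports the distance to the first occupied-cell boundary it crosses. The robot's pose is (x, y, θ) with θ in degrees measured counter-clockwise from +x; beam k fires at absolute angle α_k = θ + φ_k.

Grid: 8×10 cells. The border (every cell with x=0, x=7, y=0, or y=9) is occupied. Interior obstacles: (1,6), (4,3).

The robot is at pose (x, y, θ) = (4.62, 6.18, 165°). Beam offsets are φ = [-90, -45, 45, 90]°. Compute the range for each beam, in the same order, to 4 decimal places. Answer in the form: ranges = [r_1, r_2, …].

ranges = [2.9195, 3.2563, 4.1800, 2.2569]

beam 1: φ=-90°, α=75°
  dir = (cos 75°, sin 75°) = (0.2588, 0.9659); from cell (4,6)
  next x-line at t=1.4682, next y-line at t=0.8489; Δt_x=3.8637, Δt_y=1.0353
    y: enter (4,7) at t=0.8489
    x: enter (5,7) at t=1.4682
    y: enter (5,8) at t=1.8842
    y: enter (5,9) at t=2.9195 ← occupied
  → r_1 = 2.9195
beam 2: φ=-45°, α=120°
  dir = (cos 120°, sin 120°) = (-0.5000, 0.8660); from cell (4,6)
  next x-line at t=1.2400, next y-line at t=0.9469; Δt_x=2.0000, Δt_y=1.1547
    y: enter (4,7) at t=0.9469
    x: enter (3,7) at t=1.2400
    y: enter (3,8) at t=2.1016
    x: enter (2,8) at t=3.2400
    y: enter (2,9) at t=3.2563 ← occupied
  → r_2 = 3.2563
beam 3: φ=45°, α=210°
  dir = (cos 210°, sin 210°) = (-0.8660, -0.5000); from cell (4,6)
  next x-line at t=0.7159, next y-line at t=0.3600; Δt_x=1.1547, Δt_y=2.0000
    y: enter (4,5) at t=0.3600
    x: enter (3,5) at t=0.7159
    x: enter (2,5) at t=1.8706
    y: enter (2,4) at t=2.3600
    x: enter (1,4) at t=3.0253
    x: enter (0,4) at t=4.1800 ← occupied
  → r_3 = 4.1800
beam 4: φ=90°, α=255°
  dir = (cos 255°, sin 255°) = (-0.2588, -0.9659); from cell (4,6)
  next x-line at t=2.3955, next y-line at t=0.1863; Δt_x=3.8637, Δt_y=1.0353
    y: enter (4,5) at t=0.1863
    y: enter (4,4) at t=1.2216
    y: enter (4,3) at t=2.2569 ← occupied
  → r_4 = 2.2569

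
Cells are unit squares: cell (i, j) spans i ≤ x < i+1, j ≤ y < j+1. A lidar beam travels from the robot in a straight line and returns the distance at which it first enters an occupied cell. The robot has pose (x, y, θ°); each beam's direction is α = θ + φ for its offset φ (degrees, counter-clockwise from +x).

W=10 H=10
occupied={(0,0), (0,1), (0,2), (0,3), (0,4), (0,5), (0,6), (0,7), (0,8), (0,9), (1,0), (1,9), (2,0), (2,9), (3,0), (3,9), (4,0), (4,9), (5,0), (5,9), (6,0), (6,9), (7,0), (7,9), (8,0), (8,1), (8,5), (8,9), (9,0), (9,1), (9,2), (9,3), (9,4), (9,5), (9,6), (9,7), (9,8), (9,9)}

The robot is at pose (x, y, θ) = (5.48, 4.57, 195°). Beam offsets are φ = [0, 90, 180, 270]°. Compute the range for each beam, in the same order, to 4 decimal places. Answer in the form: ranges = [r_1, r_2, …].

beam 1: φ=0°, α=195°
  d=(-0.9659,-0.2588)  start (5,4)  tX=0.4969 tY=2.2023  stride 1/|dx|=1.0353 1/|dy|=3.8637
    cross x-line → (4,4), t=0.4969
    cross x-line → (3,4), t=1.5322
    cross y-line → (3,3), t=2.2023
    cross x-line → (2,3), t=2.5675
    cross x-line → (1,3), t=3.6028
    cross x-line → (0,3), t=4.6380 (wall)
  → r_1 = 4.6380
beam 2: φ=90°, α=285°
  d=(0.2588,-0.9659)  start (5,4)  tX=2.0091 tY=0.5901  stride 1/|dx|=3.8637 1/|dy|=1.0353
    cross y-line → (5,3), t=0.5901
    cross y-line → (5,2), t=1.6254
    cross x-line → (6,2), t=2.0091
    cross y-line → (6,1), t=2.6607
    cross y-line → (6,0), t=3.6959 (wall)
  → r_2 = 3.6959
beam 3: φ=180°, α=15°
  d=(0.9659,0.2588)  start (5,4)  tX=0.5383 tY=1.6614  stride 1/|dx|=1.0353 1/|dy|=3.8637
    cross x-line → (6,4), t=0.5383
    cross x-line → (7,4), t=1.5736
    cross y-line → (7,5), t=1.6614
    cross x-line → (8,5), t=2.6089 (wall)
  → r_3 = 2.6089
beam 4: φ=270°, α=105°
  d=(-0.2588,0.9659)  start (5,4)  tX=1.8546 tY=0.4452  stride 1/|dx|=3.8637 1/|dy|=1.0353
    cross y-line → (5,5), t=0.4452
    cross y-line → (5,6), t=1.4804
    cross x-line → (4,6), t=1.8546
    cross y-line → (4,7), t=2.5157
    cross y-line → (4,8), t=3.5510
    cross y-line → (4,9), t=4.5863 (wall)
  → r_4 = 4.5863

ranges = [4.6380, 3.6959, 2.6089, 4.5863]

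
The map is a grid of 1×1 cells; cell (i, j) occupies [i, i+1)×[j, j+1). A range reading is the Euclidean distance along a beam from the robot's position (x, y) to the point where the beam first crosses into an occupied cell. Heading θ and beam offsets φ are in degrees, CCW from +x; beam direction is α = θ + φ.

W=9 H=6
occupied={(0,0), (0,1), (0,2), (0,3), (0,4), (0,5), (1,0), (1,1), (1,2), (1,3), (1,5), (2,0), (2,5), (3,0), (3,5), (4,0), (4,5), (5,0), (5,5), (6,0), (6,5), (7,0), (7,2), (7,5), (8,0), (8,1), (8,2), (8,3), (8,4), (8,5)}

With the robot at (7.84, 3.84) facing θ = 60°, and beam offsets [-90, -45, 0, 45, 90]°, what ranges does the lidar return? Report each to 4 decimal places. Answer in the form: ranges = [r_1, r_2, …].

beam 1: φ=-90°, α=330°
  cosα=0.8660 sinα=-0.5000 | (7,3) | tMaxX 0.1848 tMaxY 1.6800 | tΔX 1.1547 tΔY 2.0000
    t=0.1848 [x] (8,3) — stop
  → r_1 = 0.1848
beam 2: φ=-45°, α=15°
  cosα=0.9659 sinα=0.2588 | (7,3) | tMaxX 0.1656 tMaxY 0.6182 | tΔX 1.0353 tΔY 3.8637
    t=0.1656 [x] (8,3) — stop
  → r_2 = 0.1656
beam 3: φ=0°, α=60°
  cosα=0.5000 sinα=0.8660 | (7,3) | tMaxX 0.3200 tMaxY 0.1848 | tΔX 2.0000 tΔY 1.1547
    t=0.1848 [y] (7,4)
    t=0.3200 [x] (8,4) — stop
  → r_3 = 0.3200
beam 4: φ=45°, α=105°
  cosα=-0.2588 sinα=0.9659 | (7,3) | tMaxX 3.2455 tMaxY 0.1656 | tΔX 3.8637 tΔY 1.0353
    t=0.1656 [y] (7,4)
    t=1.2009 [y] (7,5) — stop
  → r_4 = 1.2009
beam 5: φ=90°, α=150°
  cosα=-0.8660 sinα=0.5000 | (7,3) | tMaxX 0.9699 tMaxY 0.3200 | tΔX 1.1547 tΔY 2.0000
    t=0.3200 [y] (7,4)
    t=0.9699 [x] (6,4)
    t=2.1246 [x] (5,4)
    t=2.3200 [y] (5,5) — stop
  → r_5 = 2.3200

ranges = [0.1848, 0.1656, 0.3200, 1.2009, 2.3200]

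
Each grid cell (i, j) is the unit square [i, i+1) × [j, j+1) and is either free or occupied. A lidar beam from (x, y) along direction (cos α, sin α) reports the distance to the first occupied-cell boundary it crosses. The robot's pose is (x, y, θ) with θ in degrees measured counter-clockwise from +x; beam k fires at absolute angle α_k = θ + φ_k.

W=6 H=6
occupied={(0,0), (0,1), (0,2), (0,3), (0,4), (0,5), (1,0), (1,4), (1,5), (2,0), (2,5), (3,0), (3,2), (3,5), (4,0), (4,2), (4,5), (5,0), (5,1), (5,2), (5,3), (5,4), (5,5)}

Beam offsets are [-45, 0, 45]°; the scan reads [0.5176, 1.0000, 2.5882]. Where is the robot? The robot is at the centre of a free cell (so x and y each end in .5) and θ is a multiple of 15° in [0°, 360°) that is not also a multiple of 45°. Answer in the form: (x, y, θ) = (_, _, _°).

The pose lattice has 13·16 = 208 candidates. Test each by forward raycasting.
  (2.5, 3.5, 255°): beam 1 = 1.7321 ≠ 0.5176 ✗
  (3.5, 4.5, 210°): beam 1 = 1.5529 ≠ 0.5176 ✗
  (1.5, 2.5, 255°): beam 1 = 0.5774 ≠ 0.5176 ✗
  (2.5, 3.5, 330°): beam 1 = 2.5882 ≠ 0.5176 ✗
  …
  (1.5, 3.5, 240°): r_1=0.5176, r_2=1.0000, r_3=2.5882 — all match ✓
Unique over the lattice → pose = (1.5, 3.5, 240°).

(x, y, θ) = (1.5, 3.5, 240°)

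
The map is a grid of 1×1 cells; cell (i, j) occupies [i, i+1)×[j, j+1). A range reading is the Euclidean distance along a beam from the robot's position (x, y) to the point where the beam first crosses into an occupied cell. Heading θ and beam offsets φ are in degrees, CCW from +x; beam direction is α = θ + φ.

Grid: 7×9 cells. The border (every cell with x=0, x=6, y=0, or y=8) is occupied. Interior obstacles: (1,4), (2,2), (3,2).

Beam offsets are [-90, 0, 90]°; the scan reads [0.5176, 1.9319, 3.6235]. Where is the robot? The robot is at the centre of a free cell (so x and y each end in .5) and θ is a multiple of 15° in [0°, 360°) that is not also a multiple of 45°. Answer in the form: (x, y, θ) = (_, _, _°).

Candidates: 32 free-cell centres × 16 headings = 512 poses. Raycast each; keep the one whose scan matches to 4 dp.
  (2.5, 7.5, 285°): beam 1 = 1.5529 ≠ 0.5176 ✗
  (5.5, 7.5, 285°): beam 1 = 4.6587 ≠ 0.5176 ✗
  (5.5, 3.5, 60°): beam 1 = 0.5774 ≠ 0.5176 ✗
  …
  (5.5, 3.5, 75°): r_1=0.5176, r_2=1.9319, r_3=3.6235 — all match ✓
Unique over the lattice → pose = (5.5, 3.5, 75°).

(x, y, θ) = (5.5, 3.5, 75°)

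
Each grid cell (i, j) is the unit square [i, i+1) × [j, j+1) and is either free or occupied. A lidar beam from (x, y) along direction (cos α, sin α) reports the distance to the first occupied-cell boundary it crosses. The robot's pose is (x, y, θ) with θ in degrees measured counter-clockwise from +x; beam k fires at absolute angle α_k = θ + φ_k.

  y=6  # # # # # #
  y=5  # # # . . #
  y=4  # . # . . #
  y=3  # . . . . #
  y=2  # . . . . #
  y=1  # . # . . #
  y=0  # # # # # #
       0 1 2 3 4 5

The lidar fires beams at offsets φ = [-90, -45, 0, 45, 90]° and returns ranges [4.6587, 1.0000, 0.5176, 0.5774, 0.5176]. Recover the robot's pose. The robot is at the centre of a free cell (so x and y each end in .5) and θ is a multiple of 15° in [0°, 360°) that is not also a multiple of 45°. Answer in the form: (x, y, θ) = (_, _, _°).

The pose lattice has 16·16 = 256 candidates. Test each by forward raycasting.
  (1.5, 2.5, 330°): beam 1 = 1.0000 ≠ 4.6587 ✗
  (4.5, 1.5, 240°): beam 1 = 4.0415 ≠ 4.6587 ✗
  (4.5, 4.5, 75°): beam 1 = 0.5176 ≠ 4.6587 ✗
  (3.5, 3.5, 255°): beam 1 = 2.5882 ≠ 4.6587 ✗
  …
  (4.5, 5.5, 345°): r_1=4.6587, r_2=1.0000, r_3=0.5176, r_4=0.5774, r_5=0.5176 — all match ✓
No second candidate reproduces the full scan.

(x, y, θ) = (4.5, 5.5, 345°)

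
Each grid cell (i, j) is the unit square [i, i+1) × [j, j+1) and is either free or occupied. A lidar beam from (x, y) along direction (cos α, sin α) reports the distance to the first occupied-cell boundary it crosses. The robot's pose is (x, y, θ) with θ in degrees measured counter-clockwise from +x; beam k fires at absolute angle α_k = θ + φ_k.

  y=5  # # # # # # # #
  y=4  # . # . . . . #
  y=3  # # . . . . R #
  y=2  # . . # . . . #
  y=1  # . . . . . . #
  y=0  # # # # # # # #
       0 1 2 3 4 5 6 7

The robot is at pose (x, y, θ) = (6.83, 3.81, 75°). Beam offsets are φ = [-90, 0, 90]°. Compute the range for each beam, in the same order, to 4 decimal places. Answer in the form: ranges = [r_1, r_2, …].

ranges = [0.1760, 0.6568, 3.9651]

beam 1: φ=-90°, α=345°
  dir = (cos 345°, sin 345°) = (0.9659, -0.2588); from cell (6,3)
  next x-line at t=0.1760, next y-line at t=3.1296; Δt_x=1.0353, Δt_y=3.8637
    x: enter (7,3) at t=0.1760 ← occupied
  → r_1 = 0.1760
beam 2: φ=0°, α=75°
  dir = (cos 75°, sin 75°) = (0.2588, 0.9659); from cell (6,3)
  next x-line at t=0.6568, next y-line at t=0.1967; Δt_x=3.8637, Δt_y=1.0353
    y: enter (6,4) at t=0.1967
    x: enter (7,4) at t=0.6568 ← occupied
  → r_2 = 0.6568
beam 3: φ=90°, α=165°
  dir = (cos 165°, sin 165°) = (-0.9659, 0.2588); from cell (6,3)
  next x-line at t=0.8593, next y-line at t=0.7341; Δt_x=1.0353, Δt_y=3.8637
    y: enter (6,4) at t=0.7341
    x: enter (5,4) at t=0.8593
    x: enter (4,4) at t=1.8946
    x: enter (3,4) at t=2.9298
    x: enter (2,4) at t=3.9651 ← occupied
  → r_3 = 3.9651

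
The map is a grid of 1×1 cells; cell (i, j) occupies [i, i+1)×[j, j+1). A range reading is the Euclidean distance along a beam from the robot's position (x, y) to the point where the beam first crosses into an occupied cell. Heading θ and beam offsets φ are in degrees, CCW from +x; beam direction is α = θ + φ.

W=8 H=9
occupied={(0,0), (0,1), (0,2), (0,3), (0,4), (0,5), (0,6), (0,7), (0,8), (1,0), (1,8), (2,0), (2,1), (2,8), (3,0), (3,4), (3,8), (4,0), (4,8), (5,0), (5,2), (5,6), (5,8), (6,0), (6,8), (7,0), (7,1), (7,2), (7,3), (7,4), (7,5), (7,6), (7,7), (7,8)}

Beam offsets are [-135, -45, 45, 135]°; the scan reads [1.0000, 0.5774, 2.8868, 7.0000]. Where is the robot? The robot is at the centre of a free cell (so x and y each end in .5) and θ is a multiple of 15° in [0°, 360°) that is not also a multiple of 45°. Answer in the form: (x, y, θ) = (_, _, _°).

(x, y, θ) = (3.5, 7.5, 165°)

The pose lattice has 38·16 = 608 candidates. Test each by forward raycasting.
  (5.5, 3.5, 240°): beam 1 = 4.6587 ≠ 1.0000 ✗
  (2.5, 6.5, 150°): beam 1 = 4.6587 ≠ 1.0000 ✗
  (5.5, 7.5, 285°): beam 3 = 1.7321 ≠ 2.8868 ✗
  (5.5, 5.5, 15°): beam 1 = 5.0000 ≠ 1.0000 ✗
  (3.5, 5.5, 15°): beam 1 = 0.5774 ≠ 1.0000 ✗
  …
  (3.5, 7.5, 165°): r_1=1.0000, r_2=0.5774, r_3=2.8868, r_4=7.0000 — all match ✓
No second candidate reproduces the full scan.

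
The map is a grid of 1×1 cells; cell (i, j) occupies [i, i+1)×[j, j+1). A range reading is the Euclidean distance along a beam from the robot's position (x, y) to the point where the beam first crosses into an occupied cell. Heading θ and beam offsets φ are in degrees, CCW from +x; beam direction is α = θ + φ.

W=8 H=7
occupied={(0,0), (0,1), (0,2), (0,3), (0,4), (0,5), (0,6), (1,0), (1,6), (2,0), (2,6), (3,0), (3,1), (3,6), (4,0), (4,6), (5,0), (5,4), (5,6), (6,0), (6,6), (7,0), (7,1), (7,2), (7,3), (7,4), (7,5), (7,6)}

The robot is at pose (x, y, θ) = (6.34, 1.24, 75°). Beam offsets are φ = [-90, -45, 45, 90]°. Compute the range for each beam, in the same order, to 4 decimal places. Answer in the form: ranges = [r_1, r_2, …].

ranges = [0.6833, 0.7621, 5.4964, 2.4225]

beam 1: φ=-90°, α=345°
  d=(0.9659,-0.2588)  start (6,1)  tX=0.6833 tY=0.9273  stride 1/|dx|=1.0353 1/|dy|=3.8637
    cross x-line → (7,1), t=0.6833 (wall)
  → r_1 = 0.6833
beam 2: φ=-45°, α=30°
  d=(0.8660,0.5000)  start (6,1)  tX=0.7621 tY=1.5200  stride 1/|dx|=1.1547 1/|dy|=2.0000
    cross x-line → (7,1), t=0.7621 (wall)
  → r_2 = 0.7621
beam 3: φ=45°, α=120°
  d=(-0.5000,0.8660)  start (6,1)  tX=0.6800 tY=0.8776  stride 1/|dx|=2.0000 1/|dy|=1.1547
    cross x-line → (5,1), t=0.6800
    cross y-line → (5,2), t=0.8776
    cross y-line → (5,3), t=2.0323
    cross x-line → (4,3), t=2.6800
    cross y-line → (4,4), t=3.1870
    cross y-line → (4,5), t=4.3417
    cross x-line → (3,5), t=4.6800
    cross y-line → (3,6), t=5.4964 (wall)
  → r_3 = 5.4964
beam 4: φ=90°, α=165°
  d=(-0.9659,0.2588)  start (6,1)  tX=0.3520 tY=2.9364  stride 1/|dx|=1.0353 1/|dy|=3.8637
    cross x-line → (5,1), t=0.3520
    cross x-line → (4,1), t=1.3873
    cross x-line → (3,1), t=2.4225 (wall)
  → r_4 = 2.4225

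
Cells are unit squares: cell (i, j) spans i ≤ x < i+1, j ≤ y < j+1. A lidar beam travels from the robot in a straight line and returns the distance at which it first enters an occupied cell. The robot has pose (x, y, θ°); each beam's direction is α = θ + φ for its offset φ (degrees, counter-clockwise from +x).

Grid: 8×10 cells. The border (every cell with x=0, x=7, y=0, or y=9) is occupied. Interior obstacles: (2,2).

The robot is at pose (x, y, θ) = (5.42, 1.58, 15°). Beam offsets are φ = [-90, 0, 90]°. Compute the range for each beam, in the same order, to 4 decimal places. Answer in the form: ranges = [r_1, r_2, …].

ranges = [0.6005, 1.6357, 7.6817]

beam 1: φ=-90°, α=285°
  cosα=0.2588 sinα=-0.9659 | (5,1) | tMaxX 2.2409 tMaxY 0.6005 | tΔX 3.8637 tΔY 1.0353
    t=0.6005 [y] (5,0) — stop
  → r_1 = 0.6005
beam 2: φ=0°, α=15°
  cosα=0.9659 sinα=0.2588 | (5,1) | tMaxX 0.6005 tMaxY 1.6228 | tΔX 1.0353 tΔY 3.8637
    t=0.6005 [x] (6,1)
    t=1.6228 [y] (6,2)
    t=1.6357 [x] (7,2) — stop
  → r_2 = 1.6357
beam 3: φ=90°, α=105°
  cosα=-0.2588 sinα=0.9659 | (5,1) | tMaxX 1.6228 tMaxY 0.4348 | tΔX 3.8637 tΔY 1.0353
    t=0.4348 [y] (5,2)
    t=1.4701 [y] (5,3)
    t=1.6228 [x] (4,3)
    t=2.5054 [y] (4,4)
    t=3.5406 [y] (4,5)
    t=4.5759 [y] (4,6)
    t=5.4865 [x] (3,6)
    t=5.6112 [y] (3,7)
    t=6.6465 [y] (3,8)
    t=7.6817 [y] (3,9) — stop
  → r_3 = 7.6817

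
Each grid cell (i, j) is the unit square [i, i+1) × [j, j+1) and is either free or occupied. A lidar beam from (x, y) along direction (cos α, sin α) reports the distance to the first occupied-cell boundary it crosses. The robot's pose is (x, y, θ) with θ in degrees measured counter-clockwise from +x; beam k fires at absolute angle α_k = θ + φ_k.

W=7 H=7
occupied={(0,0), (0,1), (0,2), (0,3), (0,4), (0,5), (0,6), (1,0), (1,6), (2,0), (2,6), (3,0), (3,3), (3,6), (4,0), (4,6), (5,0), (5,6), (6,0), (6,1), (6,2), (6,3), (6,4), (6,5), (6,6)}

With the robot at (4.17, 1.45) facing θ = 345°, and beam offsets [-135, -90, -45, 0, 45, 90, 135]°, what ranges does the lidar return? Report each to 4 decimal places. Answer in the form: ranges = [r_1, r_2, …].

ranges = [0.9000, 0.4659, 0.5196, 1.7387, 2.1131, 4.7105, 1.7898]

beam 1: φ=-135°, α=210°
  direction (-0.8660, -0.5000); cell (4,1); t to first gridline: x 0.1963, y 0.9000 (then +1.1547 / +2.0000)
    (3,1) via x @ 0.1963
    (3,0) via y @ 0.9000  # hit
  → r_1 = 0.9000
beam 2: φ=-90°, α=255°
  direction (-0.2588, -0.9659); cell (4,1); t to first gridline: x 0.6568, y 0.4659 (then +3.8637 / +1.0353)
    (4,0) via y @ 0.4659  # hit
  → r_2 = 0.4659
beam 3: φ=-45°, α=300°
  direction (0.5000, -0.8660); cell (4,1); t to first gridline: x 1.6600, y 0.5196 (then +2.0000 / +1.1547)
    (4,0) via y @ 0.5196  # hit
  → r_3 = 0.5196
beam 4: φ=0°, α=345°
  direction (0.9659, -0.2588); cell (4,1); t to first gridline: x 0.8593, y 1.7387 (then +1.0353 / +3.8637)
    (5,1) via x @ 0.8593
    (5,0) via y @ 1.7387  # hit
  → r_4 = 1.7387
beam 5: φ=45°, α=30°
  direction (0.8660, 0.5000); cell (4,1); t to first gridline: x 0.9584, y 1.1000 (then +1.1547 / +2.0000)
    (5,1) via x @ 0.9584
    (5,2) via y @ 1.1000
    (6,2) via x @ 2.1131  # hit
  → r_5 = 2.1131
beam 6: φ=90°, α=75°
  direction (0.2588, 0.9659); cell (4,1); t to first gridline: x 3.2069, y 0.5694 (then +3.8637 / +1.0353)
    (4,2) via y @ 0.5694
    (4,3) via y @ 1.6047
    (4,4) via y @ 2.6400
    (5,4) via x @ 3.2069
    (5,5) via y @ 3.6752
    (5,6) via y @ 4.7105  # hit
  → r_6 = 4.7105
beam 7: φ=135°, α=120°
  direction (-0.5000, 0.8660); cell (4,1); t to first gridline: x 0.3400, y 0.6351 (then +2.0000 / +1.1547)
    (3,1) via x @ 0.3400
    (3,2) via y @ 0.6351
    (3,3) via y @ 1.7898  # hit
  → r_7 = 1.7898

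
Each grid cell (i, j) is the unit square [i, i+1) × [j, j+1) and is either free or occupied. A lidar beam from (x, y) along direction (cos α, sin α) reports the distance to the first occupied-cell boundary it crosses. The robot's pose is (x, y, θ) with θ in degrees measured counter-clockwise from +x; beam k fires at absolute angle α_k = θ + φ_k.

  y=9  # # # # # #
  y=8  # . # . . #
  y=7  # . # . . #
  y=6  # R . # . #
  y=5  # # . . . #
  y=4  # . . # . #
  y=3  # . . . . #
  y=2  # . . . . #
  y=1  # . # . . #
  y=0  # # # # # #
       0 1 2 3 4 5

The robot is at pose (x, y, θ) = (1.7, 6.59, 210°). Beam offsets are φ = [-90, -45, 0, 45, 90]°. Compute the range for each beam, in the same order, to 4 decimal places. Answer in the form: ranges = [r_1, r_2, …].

beam 1: φ=-90°, α=120°
  d=(-0.5000,0.8660)  start (1,6)  tX=1.4000 tY=0.4734  stride 1/|dx|=2.0000 1/|dy|=1.1547
    cross y-line → (1,7), t=0.4734
    cross x-line → (0,7), t=1.4000 (wall)
  → r_1 = 1.4000
beam 2: φ=-45°, α=165°
  d=(-0.9659,0.2588)  start (1,6)  tX=0.7247 tY=1.5841  stride 1/|dx|=1.0353 1/|dy|=3.8637
    cross x-line → (0,6), t=0.7247 (wall)
  → r_2 = 0.7247
beam 3: φ=0°, α=210°
  d=(-0.8660,-0.5000)  start (1,6)  tX=0.8083 tY=1.1800  stride 1/|dx|=1.1547 1/|dy|=2.0000
    cross x-line → (0,6), t=0.8083 (wall)
  → r_3 = 0.8083
beam 4: φ=45°, α=255°
  d=(-0.2588,-0.9659)  start (1,6)  tX=2.7046 tY=0.6108  stride 1/|dx|=3.8637 1/|dy|=1.0353
    cross y-line → (1,5), t=0.6108 (wall)
  → r_4 = 0.6108
beam 5: φ=90°, α=300°
  d=(0.5000,-0.8660)  start (1,6)  tX=0.6000 tY=0.6813  stride 1/|dx|=2.0000 1/|dy|=1.1547
    cross x-line → (2,6), t=0.6000
    cross y-line → (2,5), t=0.6813
    cross y-line → (2,4), t=1.8360
    cross x-line → (3,4), t=2.6000 (wall)
  → r_5 = 2.6000

ranges = [1.4000, 0.7247, 0.8083, 0.6108, 2.6000]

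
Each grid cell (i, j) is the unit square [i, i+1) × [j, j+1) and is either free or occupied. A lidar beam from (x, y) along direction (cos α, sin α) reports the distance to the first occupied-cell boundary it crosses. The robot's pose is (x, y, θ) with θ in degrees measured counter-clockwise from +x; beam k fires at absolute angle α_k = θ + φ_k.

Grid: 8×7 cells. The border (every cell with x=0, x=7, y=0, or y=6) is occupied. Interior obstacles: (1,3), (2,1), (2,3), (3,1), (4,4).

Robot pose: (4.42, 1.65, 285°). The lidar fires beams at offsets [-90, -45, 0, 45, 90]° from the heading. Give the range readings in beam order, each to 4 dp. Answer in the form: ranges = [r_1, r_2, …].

ranges = [0.4348, 0.7506, 0.6729, 1.3000, 2.6710]

beam 1: φ=-90°, α=195°
  cosα=-0.9659 sinα=-0.2588 | (4,1) | tMaxX 0.4348 tMaxY 2.5114 | tΔX 1.0353 tΔY 3.8637
    t=0.4348 [x] (3,1) — stop
  → r_1 = 0.4348
beam 2: φ=-45°, α=240°
  cosα=-0.5000 sinα=-0.8660 | (4,1) | tMaxX 0.8400 tMaxY 0.7506 | tΔX 2.0000 tΔY 1.1547
    t=0.7506 [y] (4,0) — stop
  → r_2 = 0.7506
beam 3: φ=0°, α=285°
  cosα=0.2588 sinα=-0.9659 | (4,1) | tMaxX 2.2409 tMaxY 0.6729 | tΔX 3.8637 tΔY 1.0353
    t=0.6729 [y] (4,0) — stop
  → r_3 = 0.6729
beam 4: φ=45°, α=330°
  cosα=0.8660 sinα=-0.5000 | (4,1) | tMaxX 0.6697 tMaxY 1.3000 | tΔX 1.1547 tΔY 2.0000
    t=0.6697 [x] (5,1)
    t=1.3000 [y] (5,0) — stop
  → r_4 = 1.3000
beam 5: φ=90°, α=15°
  cosα=0.9659 sinα=0.2588 | (4,1) | tMaxX 0.6005 tMaxY 1.3523 | tΔX 1.0353 tΔY 3.8637
    t=0.6005 [x] (5,1)
    t=1.3523 [y] (5,2)
    t=1.6357 [x] (6,2)
    t=2.6710 [x] (7,2) — stop
  → r_5 = 2.6710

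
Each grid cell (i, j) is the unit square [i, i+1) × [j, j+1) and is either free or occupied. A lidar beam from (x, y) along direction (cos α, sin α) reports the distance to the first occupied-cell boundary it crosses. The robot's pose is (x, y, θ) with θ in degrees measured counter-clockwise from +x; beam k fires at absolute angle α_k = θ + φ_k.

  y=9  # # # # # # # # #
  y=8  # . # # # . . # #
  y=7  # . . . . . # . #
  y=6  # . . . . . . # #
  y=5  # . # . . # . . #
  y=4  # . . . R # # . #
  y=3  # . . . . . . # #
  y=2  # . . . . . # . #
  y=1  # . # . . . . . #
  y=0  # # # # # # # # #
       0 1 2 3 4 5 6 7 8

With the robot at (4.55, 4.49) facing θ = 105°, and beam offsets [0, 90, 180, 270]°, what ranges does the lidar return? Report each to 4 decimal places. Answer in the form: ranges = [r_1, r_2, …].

beam 1: φ=0°, α=105°
  direction (-0.2588, 0.9659); cell (4,4); t to first gridline: x 2.1250, y 0.5280 (then +3.8637 / +1.0353)
    (4,5) via y @ 0.5280
    (4,6) via y @ 1.5633
    (3,6) via x @ 2.1250
    (3,7) via y @ 2.5985
    (3,8) via y @ 3.6338  # hit
  → r_1 = 3.6338
beam 2: φ=90°, α=195°
  direction (-0.9659, -0.2588); cell (4,4); t to first gridline: x 0.5694, y 1.8932 (then +1.0353 / +3.8637)
    (3,4) via x @ 0.5694
    (2,4) via x @ 1.6047
    (2,3) via y @ 1.8932
    (1,3) via x @ 2.6400
    (0,3) via x @ 3.6752  # hit
  → r_2 = 3.6752
beam 3: φ=180°, α=285°
  direction (0.2588, -0.9659); cell (4,4); t to first gridline: x 1.7387, y 0.5073 (then +3.8637 / +1.0353)
    (4,3) via y @ 0.5073
    (4,2) via y @ 1.5426
    (5,2) via x @ 1.7387
    (5,1) via y @ 2.5778
    (5,0) via y @ 3.6131  # hit
  → r_3 = 3.6131
beam 4: φ=270°, α=15°
  direction (0.9659, 0.2588); cell (4,4); t to first gridline: x 0.4659, y 1.9705 (then +1.0353 / +3.8637)
    (5,4) via x @ 0.4659  # hit
  → r_4 = 0.4659

ranges = [3.6338, 3.6752, 3.6131, 0.4659]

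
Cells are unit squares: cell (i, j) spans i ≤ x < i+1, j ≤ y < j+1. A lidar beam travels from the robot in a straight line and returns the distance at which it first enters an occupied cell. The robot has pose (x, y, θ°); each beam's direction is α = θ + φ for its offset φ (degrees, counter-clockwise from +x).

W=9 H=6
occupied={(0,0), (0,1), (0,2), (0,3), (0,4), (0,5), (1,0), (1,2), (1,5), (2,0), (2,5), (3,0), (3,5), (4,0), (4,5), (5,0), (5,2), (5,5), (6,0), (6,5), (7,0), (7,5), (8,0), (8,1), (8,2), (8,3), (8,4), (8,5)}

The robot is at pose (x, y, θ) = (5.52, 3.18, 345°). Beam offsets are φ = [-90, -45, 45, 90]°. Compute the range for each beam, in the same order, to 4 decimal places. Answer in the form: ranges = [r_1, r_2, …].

ranges = [0.1863, 0.2078, 2.8637, 1.8842]

beam 1: φ=-90°, α=255°
  dir = (cos 255°, sin 255°) = (-0.2588, -0.9659); from cell (5,3)
  next x-line at t=2.0091, next y-line at t=0.1863; Δt_x=3.8637, Δt_y=1.0353
    y: enter (5,2) at t=0.1863 ← occupied
  → r_1 = 0.1863
beam 2: φ=-45°, α=300°
  dir = (cos 300°, sin 300°) = (0.5000, -0.8660); from cell (5,3)
  next x-line at t=0.9600, next y-line at t=0.2078; Δt_x=2.0000, Δt_y=1.1547
    y: enter (5,2) at t=0.2078 ← occupied
  → r_2 = 0.2078
beam 3: φ=45°, α=30°
  dir = (cos 30°, sin 30°) = (0.8660, 0.5000); from cell (5,3)
  next x-line at t=0.5543, next y-line at t=1.6400; Δt_x=1.1547, Δt_y=2.0000
    x: enter (6,3) at t=0.5543
    y: enter (6,4) at t=1.6400
    x: enter (7,4) at t=1.7090
    x: enter (8,4) at t=2.8637 ← occupied
  → r_3 = 2.8637
beam 4: φ=90°, α=75°
  dir = (cos 75°, sin 75°) = (0.2588, 0.9659); from cell (5,3)
  next x-line at t=1.8546, next y-line at t=0.8489; Δt_x=3.8637, Δt_y=1.0353
    y: enter (5,4) at t=0.8489
    x: enter (6,4) at t=1.8546
    y: enter (6,5) at t=1.8842 ← occupied
  → r_4 = 1.8842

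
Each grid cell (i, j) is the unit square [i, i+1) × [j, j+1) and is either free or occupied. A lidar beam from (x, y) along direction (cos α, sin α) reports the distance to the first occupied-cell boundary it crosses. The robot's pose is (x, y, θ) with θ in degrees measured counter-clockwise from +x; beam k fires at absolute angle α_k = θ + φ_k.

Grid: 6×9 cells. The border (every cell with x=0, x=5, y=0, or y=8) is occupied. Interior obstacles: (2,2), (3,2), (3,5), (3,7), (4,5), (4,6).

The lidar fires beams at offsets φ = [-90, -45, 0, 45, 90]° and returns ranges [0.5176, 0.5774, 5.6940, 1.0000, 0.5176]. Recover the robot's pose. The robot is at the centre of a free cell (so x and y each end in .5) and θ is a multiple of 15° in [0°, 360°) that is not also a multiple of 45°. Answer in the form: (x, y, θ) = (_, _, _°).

(x, y, θ) = (1.5, 2.5, 75°)

Candidates: 22 free-cell centres × 16 headings = 352 poses. Raycast each; keep the one whose scan matches to 4 dp.
  (2.5, 1.5, 105°): beam 1 = 2.5882 ≠ 0.5176 ✗
  (3.5, 6.5, 165°): beam 3 = 2.5882 ≠ 5.6940 ✗
  (2.5, 7.5, 195°): beam 2 = 1.0000 ≠ 0.5774 ✗
  …
  (1.5, 2.5, 75°): r_1=0.5176, r_2=0.5774, r_3=5.6940, r_4=1.0000, r_5=0.5176 — all match ✓
Unique over the lattice → pose = (1.5, 2.5, 75°).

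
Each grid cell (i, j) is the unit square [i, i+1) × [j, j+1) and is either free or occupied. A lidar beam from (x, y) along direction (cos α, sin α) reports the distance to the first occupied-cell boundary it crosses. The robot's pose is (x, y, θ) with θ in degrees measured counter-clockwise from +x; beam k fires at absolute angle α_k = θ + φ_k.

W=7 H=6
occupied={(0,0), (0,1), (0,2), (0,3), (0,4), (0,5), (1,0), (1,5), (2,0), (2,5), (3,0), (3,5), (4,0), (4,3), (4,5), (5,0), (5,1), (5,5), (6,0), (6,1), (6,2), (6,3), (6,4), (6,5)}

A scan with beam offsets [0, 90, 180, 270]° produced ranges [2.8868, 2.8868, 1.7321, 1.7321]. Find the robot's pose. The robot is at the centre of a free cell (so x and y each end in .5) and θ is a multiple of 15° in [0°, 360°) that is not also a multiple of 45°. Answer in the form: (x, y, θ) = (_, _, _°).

Candidates: 18 free-cell centres × 16 headings = 288 poses. Raycast each; keep the one whose scan matches to 4 dp.
  (3.5, 1.5, 330°): beam 1 = 1.0000 ≠ 2.8868 ✗
  (3.5, 2.5, 330°): beam 1 = 1.7321 ≠ 2.8868 ✗
  (2.5, 2.5, 15°): beam 1 = 1.9319 ≠ 2.8868 ✗
  (2.5, 3.5, 165°): beam 1 = 1.5529 ≠ 2.8868 ✗
  (1.5, 1.5, 150°): beam 1 = 0.5774 ≠ 2.8868 ✗
  …
  (2.5, 2.5, 330°): r_1=2.8868, r_2=2.8868, r_3=1.7321, r_4=1.7321 — all match ✓
Only this pose fits every beam.

(x, y, θ) = (2.5, 2.5, 330°)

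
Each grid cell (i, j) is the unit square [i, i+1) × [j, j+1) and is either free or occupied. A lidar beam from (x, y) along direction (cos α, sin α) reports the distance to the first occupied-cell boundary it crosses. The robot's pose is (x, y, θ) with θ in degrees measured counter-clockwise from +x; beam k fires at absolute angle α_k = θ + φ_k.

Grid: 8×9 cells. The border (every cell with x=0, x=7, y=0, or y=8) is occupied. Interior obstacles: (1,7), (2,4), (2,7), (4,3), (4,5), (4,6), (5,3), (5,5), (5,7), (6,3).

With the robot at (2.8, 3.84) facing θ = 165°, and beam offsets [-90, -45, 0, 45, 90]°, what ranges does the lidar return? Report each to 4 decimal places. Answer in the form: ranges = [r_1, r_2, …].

beam 1: φ=-90°, α=75°
  cosα=0.2588 sinα=0.9659 | (2,3) | tMaxX 0.7727 tMaxY 0.1656 | tΔX 3.8637 tΔY 1.0353
    t=0.1656 [y] (2,4) — stop
  → r_1 = 0.1656
beam 2: φ=-45°, α=120°
  cosα=-0.5000 sinα=0.8660 | (2,3) | tMaxX 1.6000 tMaxY 0.1848 | tΔX 2.0000 tΔY 1.1547
    t=0.1848 [y] (2,4) — stop
  → r_2 = 0.1848
beam 3: φ=0°, α=165°
  cosα=-0.9659 sinα=0.2588 | (2,3) | tMaxX 0.8282 tMaxY 0.6182 | tΔX 1.0353 tΔY 3.8637
    t=0.6182 [y] (2,4) — stop
  → r_3 = 0.6182
beam 4: φ=45°, α=210°
  cosα=-0.8660 sinα=-0.5000 | (2,3) | tMaxX 0.9238 tMaxY 1.6800 | tΔX 1.1547 tΔY 2.0000
    t=0.9238 [x] (1,3)
    t=1.6800 [y] (1,2)
    t=2.0785 [x] (0,2) — stop
  → r_4 = 2.0785
beam 5: φ=90°, α=255°
  cosα=-0.2588 sinα=-0.9659 | (2,3) | tMaxX 3.0910 tMaxY 0.8696 | tΔX 3.8637 tΔY 1.0353
    t=0.8696 [y] (2,2)
    t=1.9049 [y] (2,1)
    t=2.9402 [y] (2,0) — stop
  → r_5 = 2.9402

ranges = [0.1656, 0.1848, 0.6182, 2.0785, 2.9402]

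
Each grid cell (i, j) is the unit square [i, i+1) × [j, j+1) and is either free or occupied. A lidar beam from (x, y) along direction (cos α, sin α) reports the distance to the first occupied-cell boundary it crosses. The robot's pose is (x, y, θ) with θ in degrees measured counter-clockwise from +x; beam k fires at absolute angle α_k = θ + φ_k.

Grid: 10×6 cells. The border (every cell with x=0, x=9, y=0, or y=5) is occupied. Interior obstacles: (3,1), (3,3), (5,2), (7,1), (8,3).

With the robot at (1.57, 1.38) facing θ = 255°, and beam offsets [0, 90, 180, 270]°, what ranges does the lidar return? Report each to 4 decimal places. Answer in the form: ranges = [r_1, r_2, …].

beam 1: φ=0°, α=255°
  d=(-0.2588,-0.9659)  start (1,1)  tX=2.2023 tY=0.3934  stride 1/|dx|=3.8637 1/|dy|=1.0353
    cross y-line → (1,0), t=0.3934 (wall)
  → r_1 = 0.3934
beam 2: φ=90°, α=345°
  d=(0.9659,-0.2588)  start (1,1)  tX=0.4452 tY=1.4682  stride 1/|dx|=1.0353 1/|dy|=3.8637
    cross x-line → (2,1), t=0.4452
    cross y-line → (2,0), t=1.4682 (wall)
  → r_2 = 1.4682
beam 3: φ=180°, α=75°
  d=(0.2588,0.9659)  start (1,1)  tX=1.6614 tY=0.6419  stride 1/|dx|=3.8637 1/|dy|=1.0353
    cross y-line → (1,2), t=0.6419
    cross x-line → (2,2), t=1.6614
    cross y-line → (2,3), t=1.6771
    cross y-line → (2,4), t=2.7124
    cross y-line → (2,5), t=3.7477 (wall)
  → r_3 = 3.7477
beam 4: φ=270°, α=165°
  d=(-0.9659,0.2588)  start (1,1)  tX=0.5901 tY=2.3955  stride 1/|dx|=1.0353 1/|dy|=3.8637
    cross x-line → (0,1), t=0.5901 (wall)
  → r_4 = 0.5901

ranges = [0.3934, 1.4682, 3.7477, 0.5901]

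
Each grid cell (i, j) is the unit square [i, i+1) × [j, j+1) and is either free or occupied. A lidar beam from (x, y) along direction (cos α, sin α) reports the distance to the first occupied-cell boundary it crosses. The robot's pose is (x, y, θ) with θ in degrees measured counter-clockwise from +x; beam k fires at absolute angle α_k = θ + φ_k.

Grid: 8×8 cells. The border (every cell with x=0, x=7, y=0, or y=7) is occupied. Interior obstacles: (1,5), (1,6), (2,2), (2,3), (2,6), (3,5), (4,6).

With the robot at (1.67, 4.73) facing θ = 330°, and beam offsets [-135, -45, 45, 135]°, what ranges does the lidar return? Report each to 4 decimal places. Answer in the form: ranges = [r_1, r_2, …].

ranges = [0.6936, 1.2750, 1.3769, 0.2795]

beam 1: φ=-135°, α=195°
  dir = (cos 195°, sin 195°) = (-0.9659, -0.2588); from cell (1,4)
  next x-line at t=0.6936, next y-line at t=2.8205; Δt_x=1.0353, Δt_y=3.8637
    x: enter (0,4) at t=0.6936 ← occupied
  → r_1 = 0.6936
beam 2: φ=-45°, α=285°
  dir = (cos 285°, sin 285°) = (0.2588, -0.9659); from cell (1,4)
  next x-line at t=1.2750, next y-line at t=0.7558; Δt_x=3.8637, Δt_y=1.0353
    y: enter (1,3) at t=0.7558
    x: enter (2,3) at t=1.2750 ← occupied
  → r_2 = 1.2750
beam 3: φ=45°, α=15°
  dir = (cos 15°, sin 15°) = (0.9659, 0.2588); from cell (1,4)
  next x-line at t=0.3416, next y-line at t=1.0432; Δt_x=1.0353, Δt_y=3.8637
    x: enter (2,4) at t=0.3416
    y: enter (2,5) at t=1.0432
    x: enter (3,5) at t=1.3769 ← occupied
  → r_3 = 1.3769
beam 4: φ=135°, α=105°
  dir = (cos 105°, sin 105°) = (-0.2588, 0.9659); from cell (1,4)
  next x-line at t=2.5887, next y-line at t=0.2795; Δt_x=3.8637, Δt_y=1.0353
    y: enter (1,5) at t=0.2795 ← occupied
  → r_4 = 0.2795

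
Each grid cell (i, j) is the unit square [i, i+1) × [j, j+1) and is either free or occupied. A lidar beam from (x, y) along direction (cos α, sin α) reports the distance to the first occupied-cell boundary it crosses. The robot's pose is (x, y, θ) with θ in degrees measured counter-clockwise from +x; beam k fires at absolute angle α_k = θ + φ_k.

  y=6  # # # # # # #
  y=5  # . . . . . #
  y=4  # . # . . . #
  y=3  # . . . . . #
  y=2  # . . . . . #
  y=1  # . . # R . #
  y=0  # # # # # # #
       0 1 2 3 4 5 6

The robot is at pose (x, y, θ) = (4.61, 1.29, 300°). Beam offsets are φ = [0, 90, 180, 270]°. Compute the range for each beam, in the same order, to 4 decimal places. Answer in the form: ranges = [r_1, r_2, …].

ranges = [0.3349, 1.6050, 3.2200, 0.5800]

beam 1: φ=0°, α=300°
  dir = (cos 300°, sin 300°) = (0.5000, -0.8660); from cell (4,1)
  next x-line at t=0.7800, next y-line at t=0.3349; Δt_x=2.0000, Δt_y=1.1547
    y: enter (4,0) at t=0.3349 ← occupied
  → r_1 = 0.3349
beam 2: φ=90°, α=30°
  dir = (cos 30°, sin 30°) = (0.8660, 0.5000); from cell (4,1)
  next x-line at t=0.4503, next y-line at t=1.4200; Δt_x=1.1547, Δt_y=2.0000
    x: enter (5,1) at t=0.4503
    y: enter (5,2) at t=1.4200
    x: enter (6,2) at t=1.6050 ← occupied
  → r_2 = 1.6050
beam 3: φ=180°, α=120°
  dir = (cos 120°, sin 120°) = (-0.5000, 0.8660); from cell (4,1)
  next x-line at t=1.2200, next y-line at t=0.8198; Δt_x=2.0000, Δt_y=1.1547
    y: enter (4,2) at t=0.8198
    x: enter (3,2) at t=1.2200
    y: enter (3,3) at t=1.9745
    y: enter (3,4) at t=3.1292
    x: enter (2,4) at t=3.2200 ← occupied
  → r_3 = 3.2200
beam 4: φ=270°, α=210°
  dir = (cos 210°, sin 210°) = (-0.8660, -0.5000); from cell (4,1)
  next x-line at t=0.7044, next y-line at t=0.5800; Δt_x=1.1547, Δt_y=2.0000
    y: enter (4,0) at t=0.5800 ← occupied
  → r_4 = 0.5800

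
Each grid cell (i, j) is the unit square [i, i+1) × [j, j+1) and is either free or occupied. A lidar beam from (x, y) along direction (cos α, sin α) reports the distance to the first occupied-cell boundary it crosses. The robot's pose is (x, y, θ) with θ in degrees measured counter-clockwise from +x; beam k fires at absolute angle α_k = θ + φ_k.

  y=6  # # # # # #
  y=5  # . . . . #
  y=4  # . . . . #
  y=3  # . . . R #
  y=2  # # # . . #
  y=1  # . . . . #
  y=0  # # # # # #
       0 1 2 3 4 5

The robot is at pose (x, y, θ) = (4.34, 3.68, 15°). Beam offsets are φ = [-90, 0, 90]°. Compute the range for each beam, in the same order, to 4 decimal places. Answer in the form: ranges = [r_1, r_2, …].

ranges = [2.5500, 0.6833, 2.4018]

beam 1: φ=-90°, α=285°
  direction (0.2588, -0.9659); cell (4,3); t to first gridline: x 2.5500, y 0.7040 (then +3.8637 / +1.0353)
    (4,2) via y @ 0.7040
    (4,1) via y @ 1.7393
    (5,1) via x @ 2.5500  # hit
  → r_1 = 2.5500
beam 2: φ=0°, α=15°
  direction (0.9659, 0.2588); cell (4,3); t to first gridline: x 0.6833, y 1.2364 (then +1.0353 / +3.8637)
    (5,3) via x @ 0.6833  # hit
  → r_2 = 0.6833
beam 3: φ=90°, α=105°
  direction (-0.2588, 0.9659); cell (4,3); t to first gridline: x 1.3137, y 0.3313 (then +3.8637 / +1.0353)
    (4,4) via y @ 0.3313
    (3,4) via x @ 1.3137
    (3,5) via y @ 1.3666
    (3,6) via y @ 2.4018  # hit
  → r_3 = 2.4018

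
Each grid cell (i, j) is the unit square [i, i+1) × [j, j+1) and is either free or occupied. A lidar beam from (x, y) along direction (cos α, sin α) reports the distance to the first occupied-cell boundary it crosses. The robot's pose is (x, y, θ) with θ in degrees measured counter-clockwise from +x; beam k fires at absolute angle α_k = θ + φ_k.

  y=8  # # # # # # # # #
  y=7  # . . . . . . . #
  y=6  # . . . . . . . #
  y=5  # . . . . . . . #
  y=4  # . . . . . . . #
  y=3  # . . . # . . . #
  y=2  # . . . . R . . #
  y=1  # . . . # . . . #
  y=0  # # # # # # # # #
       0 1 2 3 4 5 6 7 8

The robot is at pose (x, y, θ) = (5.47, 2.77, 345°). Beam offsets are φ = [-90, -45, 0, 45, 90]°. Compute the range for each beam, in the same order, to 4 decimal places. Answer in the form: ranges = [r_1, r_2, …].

ranges = [1.8159, 2.0438, 2.6192, 2.9214, 5.4145]

beam 1: φ=-90°, α=255°
  d=(-0.2588,-0.9659)  start (5,2)  tX=1.8159 tY=0.7972  stride 1/|dx|=3.8637 1/|dy|=1.0353
    cross y-line → (5,1), t=0.7972
    cross x-line → (4,1), t=1.8159 (wall)
  → r_1 = 1.8159
beam 2: φ=-45°, α=300°
  d=(0.5000,-0.8660)  start (5,2)  tX=1.0600 tY=0.8891  stride 1/|dx|=2.0000 1/|dy|=1.1547
    cross y-line → (5,1), t=0.8891
    cross x-line → (6,1), t=1.0600
    cross y-line → (6,0), t=2.0438 (wall)
  → r_2 = 2.0438
beam 3: φ=0°, α=345°
  d=(0.9659,-0.2588)  start (5,2)  tX=0.5487 tY=2.9751  stride 1/|dx|=1.0353 1/|dy|=3.8637
    cross x-line → (6,2), t=0.5487
    cross x-line → (7,2), t=1.5840
    cross x-line → (8,2), t=2.6192 (wall)
  → r_3 = 2.6192
beam 4: φ=45°, α=30°
  d=(0.8660,0.5000)  start (5,2)  tX=0.6120 tY=0.4600  stride 1/|dx|=1.1547 1/|dy|=2.0000
    cross y-line → (5,3), t=0.4600
    cross x-line → (6,3), t=0.6120
    cross x-line → (7,3), t=1.7667
    cross y-line → (7,4), t=2.4600
    cross x-line → (8,4), t=2.9214 (wall)
  → r_4 = 2.9214
beam 5: φ=90°, α=75°
  d=(0.2588,0.9659)  start (5,2)  tX=2.0478 tY=0.2381  stride 1/|dx|=3.8637 1/|dy|=1.0353
    cross y-line → (5,3), t=0.2381
    cross y-line → (5,4), t=1.2734
    cross x-line → (6,4), t=2.0478
    cross y-line → (6,5), t=2.3087
    cross y-line → (6,6), t=3.3439
    cross y-line → (6,7), t=4.3792
    cross y-line → (6,8), t=5.4145 (wall)
  → r_5 = 5.4145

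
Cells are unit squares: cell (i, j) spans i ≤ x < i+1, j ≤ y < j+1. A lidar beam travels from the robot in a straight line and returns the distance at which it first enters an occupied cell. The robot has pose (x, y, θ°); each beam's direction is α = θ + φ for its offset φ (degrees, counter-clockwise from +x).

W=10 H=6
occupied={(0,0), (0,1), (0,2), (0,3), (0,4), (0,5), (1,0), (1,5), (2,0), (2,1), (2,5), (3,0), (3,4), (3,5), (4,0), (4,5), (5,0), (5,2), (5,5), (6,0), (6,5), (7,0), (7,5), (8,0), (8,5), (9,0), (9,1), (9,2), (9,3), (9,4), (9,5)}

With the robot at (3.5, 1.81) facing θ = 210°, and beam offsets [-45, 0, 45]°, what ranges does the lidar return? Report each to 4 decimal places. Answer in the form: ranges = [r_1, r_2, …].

beam 1: φ=-45°, α=165°
  dir = (cos 165°, sin 165°) = (-0.9659, 0.2588); from cell (3,1)
  next x-line at t=0.5176, next y-line at t=0.7341; Δt_x=1.0353, Δt_y=3.8637
    x: enter (2,1) at t=0.5176 ← occupied
  → r_1 = 0.5176
beam 2: φ=0°, α=210°
  dir = (cos 210°, sin 210°) = (-0.8660, -0.5000); from cell (3,1)
  next x-line at t=0.5774, next y-line at t=1.6200; Δt_x=1.1547, Δt_y=2.0000
    x: enter (2,1) at t=0.5774 ← occupied
  → r_2 = 0.5774
beam 3: φ=45°, α=255°
  dir = (cos 255°, sin 255°) = (-0.2588, -0.9659); from cell (3,1)
  next x-line at t=1.9319, next y-line at t=0.8386; Δt_x=3.8637, Δt_y=1.0353
    y: enter (3,0) at t=0.8386 ← occupied
  → r_3 = 0.8386

ranges = [0.5176, 0.5774, 0.8386]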